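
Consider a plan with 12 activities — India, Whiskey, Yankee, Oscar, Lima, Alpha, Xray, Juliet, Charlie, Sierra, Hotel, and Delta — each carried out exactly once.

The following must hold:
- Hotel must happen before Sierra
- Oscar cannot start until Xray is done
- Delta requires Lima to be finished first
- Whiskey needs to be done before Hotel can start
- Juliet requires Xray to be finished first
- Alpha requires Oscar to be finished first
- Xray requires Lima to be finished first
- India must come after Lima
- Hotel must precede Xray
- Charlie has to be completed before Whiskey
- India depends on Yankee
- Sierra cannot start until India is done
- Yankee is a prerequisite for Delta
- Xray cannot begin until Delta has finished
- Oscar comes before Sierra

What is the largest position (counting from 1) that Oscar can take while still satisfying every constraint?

Following every chain forward from Oscar, the activities that must come later are Alpha, Sierra — 2 of them.
With 2 mandatory successors out of 12 activities total, the latest slot for Oscar is 12−2 = 10, and it's reachable by doing all non-successors before Oscar.

10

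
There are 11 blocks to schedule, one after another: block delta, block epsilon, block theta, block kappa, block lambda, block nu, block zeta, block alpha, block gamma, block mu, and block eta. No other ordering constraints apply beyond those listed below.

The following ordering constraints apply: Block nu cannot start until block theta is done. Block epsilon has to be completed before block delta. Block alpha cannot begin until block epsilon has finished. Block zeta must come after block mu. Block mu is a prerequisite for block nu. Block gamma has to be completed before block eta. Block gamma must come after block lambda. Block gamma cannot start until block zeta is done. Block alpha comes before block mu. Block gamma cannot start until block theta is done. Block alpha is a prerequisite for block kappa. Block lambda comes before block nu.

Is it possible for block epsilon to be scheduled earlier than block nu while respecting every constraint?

Block epsilon is actually forced before block nu by the constraints, so certainly some valid ordering has block epsilon first.

Yes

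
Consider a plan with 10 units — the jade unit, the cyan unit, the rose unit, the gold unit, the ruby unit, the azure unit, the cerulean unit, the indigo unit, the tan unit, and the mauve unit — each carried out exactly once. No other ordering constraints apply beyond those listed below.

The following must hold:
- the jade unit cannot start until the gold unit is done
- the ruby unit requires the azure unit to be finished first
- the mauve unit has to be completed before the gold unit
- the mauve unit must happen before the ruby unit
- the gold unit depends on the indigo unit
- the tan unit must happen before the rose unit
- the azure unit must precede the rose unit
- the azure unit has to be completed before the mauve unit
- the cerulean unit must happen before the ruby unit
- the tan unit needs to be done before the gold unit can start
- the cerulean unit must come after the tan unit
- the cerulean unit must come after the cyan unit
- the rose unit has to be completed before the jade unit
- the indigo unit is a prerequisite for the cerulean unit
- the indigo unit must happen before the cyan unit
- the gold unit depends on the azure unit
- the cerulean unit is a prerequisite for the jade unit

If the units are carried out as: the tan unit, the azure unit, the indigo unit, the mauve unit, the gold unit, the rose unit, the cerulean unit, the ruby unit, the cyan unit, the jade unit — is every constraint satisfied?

The sequence places the cerulean unit ahead of the cyan unit.
Since the cyan unit is required before the cerulean unit, the ordering is invalid.

No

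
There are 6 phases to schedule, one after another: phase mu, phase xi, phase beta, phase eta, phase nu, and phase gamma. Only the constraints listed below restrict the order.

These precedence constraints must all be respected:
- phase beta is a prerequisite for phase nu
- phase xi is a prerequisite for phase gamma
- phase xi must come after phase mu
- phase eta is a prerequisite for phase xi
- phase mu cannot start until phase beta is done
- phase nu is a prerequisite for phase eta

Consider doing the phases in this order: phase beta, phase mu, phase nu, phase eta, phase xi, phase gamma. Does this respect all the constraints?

Yes

Going through the constraints one by one, each required predecessor appears earlier in the sequence than its dependent — e.g. phase mu (position 2) is before phase xi (position 5), as required.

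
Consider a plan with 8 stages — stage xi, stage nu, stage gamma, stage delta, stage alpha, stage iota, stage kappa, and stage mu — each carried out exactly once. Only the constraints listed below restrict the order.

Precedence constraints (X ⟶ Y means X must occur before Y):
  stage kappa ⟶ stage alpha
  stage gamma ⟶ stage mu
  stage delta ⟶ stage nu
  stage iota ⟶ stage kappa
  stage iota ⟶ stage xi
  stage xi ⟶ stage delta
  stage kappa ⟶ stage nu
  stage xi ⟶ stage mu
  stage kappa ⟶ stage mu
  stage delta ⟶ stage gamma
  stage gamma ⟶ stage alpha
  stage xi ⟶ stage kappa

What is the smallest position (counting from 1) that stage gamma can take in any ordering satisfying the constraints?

The stages that are forced before stage gamma, directly or transitively, are stage xi, stage delta, stage iota. That's 3 stages.
So at minimum 3 stages come before stage gamma, putting stage gamma no earlier than position 4. That position is achievable by scheduling exactly those predecessors first.

4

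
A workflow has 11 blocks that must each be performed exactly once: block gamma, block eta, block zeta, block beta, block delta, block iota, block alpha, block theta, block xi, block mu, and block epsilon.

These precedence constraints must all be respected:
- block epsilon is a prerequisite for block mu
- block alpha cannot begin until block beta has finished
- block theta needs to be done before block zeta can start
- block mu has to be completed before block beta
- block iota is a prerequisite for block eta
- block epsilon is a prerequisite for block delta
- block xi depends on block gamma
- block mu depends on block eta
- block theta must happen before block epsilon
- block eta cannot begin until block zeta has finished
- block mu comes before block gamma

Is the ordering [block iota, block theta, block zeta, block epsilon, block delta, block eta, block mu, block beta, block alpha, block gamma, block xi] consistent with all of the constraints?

Yes

Checking each listed constraint against this order: for instance, block iota is in position 1 and block eta in position 6, so that constraint holds — and the remaining constraints check out the same way.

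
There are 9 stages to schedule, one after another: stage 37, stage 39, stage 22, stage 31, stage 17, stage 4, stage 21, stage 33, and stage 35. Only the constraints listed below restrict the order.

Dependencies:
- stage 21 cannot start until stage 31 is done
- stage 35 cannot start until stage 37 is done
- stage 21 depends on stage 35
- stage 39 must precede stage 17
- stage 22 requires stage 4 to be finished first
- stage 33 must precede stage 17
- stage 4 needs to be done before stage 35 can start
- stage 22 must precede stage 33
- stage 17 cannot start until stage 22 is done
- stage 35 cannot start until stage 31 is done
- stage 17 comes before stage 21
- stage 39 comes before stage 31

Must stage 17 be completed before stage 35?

No

Nothing in the constraints links stage 17 and stage 35; they are unordered relative to each other.
So stage 17 can come before stage 35 or after — it is not forced.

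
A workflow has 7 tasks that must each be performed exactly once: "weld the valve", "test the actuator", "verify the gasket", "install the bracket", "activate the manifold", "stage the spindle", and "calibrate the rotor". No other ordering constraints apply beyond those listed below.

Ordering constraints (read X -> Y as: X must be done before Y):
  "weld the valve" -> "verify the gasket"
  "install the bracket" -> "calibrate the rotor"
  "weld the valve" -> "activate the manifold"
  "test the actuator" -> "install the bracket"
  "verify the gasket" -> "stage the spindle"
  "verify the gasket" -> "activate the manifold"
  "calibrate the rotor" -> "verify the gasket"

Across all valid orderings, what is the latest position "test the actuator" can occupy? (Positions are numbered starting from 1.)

Following every chain forward from "test the actuator", the tasks that must come later are "verify the gasket", "install the bracket", "activate the manifold", "stage the spindle", "calibrate the rotor" — 5 of them.
So at least 5 tasks follow "test the actuator", putting "test the actuator" no later than position 2. That position is achievable by scheduling everything else first.

2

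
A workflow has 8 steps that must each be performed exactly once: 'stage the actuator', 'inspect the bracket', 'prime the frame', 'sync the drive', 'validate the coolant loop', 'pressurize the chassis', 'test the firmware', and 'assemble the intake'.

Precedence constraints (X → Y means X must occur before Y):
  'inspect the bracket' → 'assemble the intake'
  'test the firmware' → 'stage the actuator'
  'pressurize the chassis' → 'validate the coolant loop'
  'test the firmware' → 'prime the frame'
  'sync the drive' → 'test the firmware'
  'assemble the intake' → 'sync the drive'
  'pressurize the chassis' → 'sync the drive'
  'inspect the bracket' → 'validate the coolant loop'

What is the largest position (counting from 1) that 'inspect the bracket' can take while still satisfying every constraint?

2

The steps that are forced after 'inspect the bracket', directly or by a chain of constraints, are 'stage the actuator', 'prime the frame', 'sync the drive', 'validate the coolant loop', 'test the firmware', 'assemble the intake'. That's 6 steps.
With 6 mandatory successors out of 8 steps total, the latest slot for 'inspect the bracket' is 8−6 = 2, and it's reachable by doing all non-successors before 'inspect the bracket'.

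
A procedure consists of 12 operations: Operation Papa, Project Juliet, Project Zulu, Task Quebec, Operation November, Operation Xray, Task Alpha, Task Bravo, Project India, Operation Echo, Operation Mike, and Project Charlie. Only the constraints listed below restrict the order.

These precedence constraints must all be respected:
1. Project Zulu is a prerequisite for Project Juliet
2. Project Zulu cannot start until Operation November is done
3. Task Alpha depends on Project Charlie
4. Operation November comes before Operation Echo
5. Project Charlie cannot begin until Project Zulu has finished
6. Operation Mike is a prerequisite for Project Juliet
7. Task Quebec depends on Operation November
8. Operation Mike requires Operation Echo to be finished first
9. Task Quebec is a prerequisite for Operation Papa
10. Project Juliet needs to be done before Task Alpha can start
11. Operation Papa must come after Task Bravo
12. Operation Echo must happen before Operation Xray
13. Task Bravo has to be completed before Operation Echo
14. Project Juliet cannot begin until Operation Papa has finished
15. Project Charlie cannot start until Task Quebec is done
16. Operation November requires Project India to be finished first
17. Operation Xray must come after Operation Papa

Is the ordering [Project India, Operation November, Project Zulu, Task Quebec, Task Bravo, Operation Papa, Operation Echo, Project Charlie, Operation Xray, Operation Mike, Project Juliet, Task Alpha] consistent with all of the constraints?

Yes

Every stated constraint is respected: Project Zulu sits at position 3, ahead of Project Juliet at position 11, and each of the other listed pairs likewise has the predecessor earlier in the sequence.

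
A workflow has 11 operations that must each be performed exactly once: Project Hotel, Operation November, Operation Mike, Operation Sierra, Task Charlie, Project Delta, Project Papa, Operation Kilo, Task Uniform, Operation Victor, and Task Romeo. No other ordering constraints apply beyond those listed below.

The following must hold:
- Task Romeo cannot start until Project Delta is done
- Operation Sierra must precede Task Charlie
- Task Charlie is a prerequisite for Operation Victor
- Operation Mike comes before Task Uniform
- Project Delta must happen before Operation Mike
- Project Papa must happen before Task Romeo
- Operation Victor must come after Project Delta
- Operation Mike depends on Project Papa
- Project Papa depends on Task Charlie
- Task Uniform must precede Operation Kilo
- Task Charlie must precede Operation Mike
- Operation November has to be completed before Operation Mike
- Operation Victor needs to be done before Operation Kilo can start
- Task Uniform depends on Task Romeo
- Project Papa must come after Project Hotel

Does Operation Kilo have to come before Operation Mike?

There is a chain Operation Mike → Task Uniform → Operation Kilo, which puts Operation Mike before Operation Kilo.
So Operation Kilo does not have to come before Operation Mike — it cannot.

No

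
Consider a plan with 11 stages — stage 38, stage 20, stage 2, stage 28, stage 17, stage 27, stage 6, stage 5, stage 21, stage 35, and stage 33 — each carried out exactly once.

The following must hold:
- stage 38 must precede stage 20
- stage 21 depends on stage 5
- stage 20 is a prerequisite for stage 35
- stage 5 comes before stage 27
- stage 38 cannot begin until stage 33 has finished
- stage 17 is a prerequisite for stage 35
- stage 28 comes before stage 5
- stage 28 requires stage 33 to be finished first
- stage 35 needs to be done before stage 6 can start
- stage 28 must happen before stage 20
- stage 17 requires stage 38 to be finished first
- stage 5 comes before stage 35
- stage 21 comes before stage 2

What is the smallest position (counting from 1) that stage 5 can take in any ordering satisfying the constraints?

3

Every stage that must precede stage 5 has to come before it. Tracing all chains that end at stage 5, those stages are: stage 28, stage 33 — 2 in total.
So at minimum 2 stages come before stage 5, putting stage 5 no earlier than position 3. That position is achievable by scheduling exactly those predecessors first.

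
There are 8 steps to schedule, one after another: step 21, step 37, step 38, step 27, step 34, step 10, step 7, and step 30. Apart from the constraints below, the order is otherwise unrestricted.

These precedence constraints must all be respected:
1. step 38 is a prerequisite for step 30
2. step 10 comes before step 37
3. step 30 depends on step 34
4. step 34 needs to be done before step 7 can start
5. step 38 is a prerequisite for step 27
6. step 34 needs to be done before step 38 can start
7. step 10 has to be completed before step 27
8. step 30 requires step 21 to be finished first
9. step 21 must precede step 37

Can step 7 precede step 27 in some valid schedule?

Yes

The constraints leave step 7 and step 27 unordered relative to each other; nothing requires step 27 earlier.
That means at least one valid schedule has step 7 before step 27.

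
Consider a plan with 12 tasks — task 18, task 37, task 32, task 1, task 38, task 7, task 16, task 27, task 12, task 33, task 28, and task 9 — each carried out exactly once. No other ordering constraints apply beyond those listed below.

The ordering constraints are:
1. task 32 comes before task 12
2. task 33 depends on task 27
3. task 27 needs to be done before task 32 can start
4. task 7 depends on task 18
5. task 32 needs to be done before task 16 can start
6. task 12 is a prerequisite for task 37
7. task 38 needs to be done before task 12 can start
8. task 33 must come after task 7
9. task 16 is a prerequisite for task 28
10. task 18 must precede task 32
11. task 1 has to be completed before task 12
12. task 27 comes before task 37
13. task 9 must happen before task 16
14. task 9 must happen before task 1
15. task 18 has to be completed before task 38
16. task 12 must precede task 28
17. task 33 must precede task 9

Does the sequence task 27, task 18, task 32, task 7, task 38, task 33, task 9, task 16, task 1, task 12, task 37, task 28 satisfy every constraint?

Going through the constraints one by one, each required predecessor appears earlier in the sequence than its dependent — e.g. task 27 (position 1) is before task 37 (position 11), as required.

Yes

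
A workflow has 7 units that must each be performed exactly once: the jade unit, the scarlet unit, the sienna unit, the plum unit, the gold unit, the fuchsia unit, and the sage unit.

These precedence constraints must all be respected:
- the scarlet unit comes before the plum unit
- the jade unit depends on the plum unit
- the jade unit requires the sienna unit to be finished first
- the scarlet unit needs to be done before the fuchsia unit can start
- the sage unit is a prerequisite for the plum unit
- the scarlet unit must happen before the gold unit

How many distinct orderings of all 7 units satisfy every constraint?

174

The units with no prerequisites are the scarlet unit, the sienna unit, the sage unit; any of them can be placed first.
Counting all ways to extend the partial order to a total order gives 174.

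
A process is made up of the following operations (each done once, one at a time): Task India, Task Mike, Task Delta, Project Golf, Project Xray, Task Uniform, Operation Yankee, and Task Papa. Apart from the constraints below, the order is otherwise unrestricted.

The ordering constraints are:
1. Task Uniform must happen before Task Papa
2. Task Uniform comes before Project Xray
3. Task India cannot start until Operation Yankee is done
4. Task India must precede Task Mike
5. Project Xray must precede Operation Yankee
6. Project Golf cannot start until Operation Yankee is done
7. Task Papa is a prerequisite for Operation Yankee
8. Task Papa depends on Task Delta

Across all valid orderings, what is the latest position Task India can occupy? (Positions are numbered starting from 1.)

Following the constraints forward from Task India, its only required successor is Task Mike.
So at least 1 operation follows Task India, putting Task India no later than position 7. That position is achievable by scheduling everything else first.

7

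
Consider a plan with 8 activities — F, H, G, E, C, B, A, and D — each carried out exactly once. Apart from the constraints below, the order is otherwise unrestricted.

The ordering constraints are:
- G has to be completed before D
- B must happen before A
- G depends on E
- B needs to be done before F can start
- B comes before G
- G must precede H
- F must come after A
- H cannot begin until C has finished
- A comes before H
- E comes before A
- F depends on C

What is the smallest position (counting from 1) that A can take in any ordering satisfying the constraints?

Working backwards through the constraints from A, its full set of required predecessors is E, B — 2 of them.
With 2 mandatory predecessors, the earliest A can sit is position 2+1 = 3, and placing just those 2 first achieves it.

3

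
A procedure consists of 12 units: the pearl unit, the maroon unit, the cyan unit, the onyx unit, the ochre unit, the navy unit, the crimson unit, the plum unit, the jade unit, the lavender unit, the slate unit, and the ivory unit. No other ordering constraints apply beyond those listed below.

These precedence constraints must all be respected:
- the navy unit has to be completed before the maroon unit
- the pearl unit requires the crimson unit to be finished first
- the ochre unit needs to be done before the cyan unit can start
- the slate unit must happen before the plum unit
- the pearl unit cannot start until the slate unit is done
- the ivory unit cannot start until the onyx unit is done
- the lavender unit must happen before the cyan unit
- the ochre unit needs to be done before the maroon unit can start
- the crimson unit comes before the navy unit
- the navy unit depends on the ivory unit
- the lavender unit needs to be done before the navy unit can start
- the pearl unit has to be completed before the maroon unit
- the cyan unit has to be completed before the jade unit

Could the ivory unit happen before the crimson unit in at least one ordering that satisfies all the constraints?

No chain of constraints runs from the crimson unit to the ivory unit, so the crimson unit is not required to come first.
So a valid ordering placing the ivory unit earlier than the crimson unit exists.

Yes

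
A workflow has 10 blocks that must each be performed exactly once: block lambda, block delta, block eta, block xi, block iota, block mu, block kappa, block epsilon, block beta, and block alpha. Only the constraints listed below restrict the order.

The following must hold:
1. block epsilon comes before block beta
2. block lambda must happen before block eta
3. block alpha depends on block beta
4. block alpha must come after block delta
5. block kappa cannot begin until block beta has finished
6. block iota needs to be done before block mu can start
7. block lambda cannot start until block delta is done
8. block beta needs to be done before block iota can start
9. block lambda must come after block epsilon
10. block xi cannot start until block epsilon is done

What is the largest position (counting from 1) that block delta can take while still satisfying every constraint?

The blocks that are forced after block delta, directly or by a chain of constraints, are block lambda, block eta, block alpha. That's 3 blocks.
With 3 mandatory successors out of 10 blocks total, the latest slot for block delta is 10−3 = 7, and it's reachable by doing all non-successors before block delta.

7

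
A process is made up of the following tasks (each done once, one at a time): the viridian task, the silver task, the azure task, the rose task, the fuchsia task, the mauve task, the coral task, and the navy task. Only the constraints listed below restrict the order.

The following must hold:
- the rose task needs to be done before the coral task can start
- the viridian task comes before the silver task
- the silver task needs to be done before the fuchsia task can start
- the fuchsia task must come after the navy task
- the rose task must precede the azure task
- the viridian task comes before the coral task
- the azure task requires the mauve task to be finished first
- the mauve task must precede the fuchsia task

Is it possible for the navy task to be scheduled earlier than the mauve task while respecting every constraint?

Yes

The constraints leave the navy task and the mauve task unordered relative to each other; nothing requires the mauve task earlier.
That means at least one valid schedule has the navy task before the mauve task.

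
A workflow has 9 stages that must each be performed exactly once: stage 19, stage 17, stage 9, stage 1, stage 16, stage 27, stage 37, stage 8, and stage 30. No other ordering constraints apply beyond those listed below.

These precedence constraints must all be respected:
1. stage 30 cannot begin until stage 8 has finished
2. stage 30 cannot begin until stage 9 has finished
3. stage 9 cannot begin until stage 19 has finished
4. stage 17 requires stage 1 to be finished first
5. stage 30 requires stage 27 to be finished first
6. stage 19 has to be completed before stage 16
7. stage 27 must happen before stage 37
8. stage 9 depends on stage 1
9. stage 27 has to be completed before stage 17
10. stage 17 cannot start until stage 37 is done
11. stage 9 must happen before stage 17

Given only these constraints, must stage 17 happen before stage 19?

No

The constraints actually force stage 19 before stage 17 (via stage 19 → stage 9 → stage 17), not the other way around.
So stage 17 does not have to come before stage 19 — it cannot.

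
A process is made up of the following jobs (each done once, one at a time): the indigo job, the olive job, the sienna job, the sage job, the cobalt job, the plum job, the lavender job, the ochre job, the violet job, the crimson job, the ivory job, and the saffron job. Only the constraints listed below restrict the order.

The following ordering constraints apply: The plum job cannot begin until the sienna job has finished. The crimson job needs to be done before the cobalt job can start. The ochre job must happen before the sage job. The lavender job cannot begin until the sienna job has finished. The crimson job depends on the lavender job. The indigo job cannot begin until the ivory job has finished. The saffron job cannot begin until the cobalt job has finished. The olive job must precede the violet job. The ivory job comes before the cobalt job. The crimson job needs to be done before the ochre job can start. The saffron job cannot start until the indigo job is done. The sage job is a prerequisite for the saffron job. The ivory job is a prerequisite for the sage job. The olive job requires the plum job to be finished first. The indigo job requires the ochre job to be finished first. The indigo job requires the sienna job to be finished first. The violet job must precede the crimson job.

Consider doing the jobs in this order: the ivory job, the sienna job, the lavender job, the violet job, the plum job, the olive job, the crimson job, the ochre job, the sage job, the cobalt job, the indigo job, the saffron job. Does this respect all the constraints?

No

Here the olive job comes after the violet job.
But one of the constraints requires the olive job before the violet job, so this ordering violates it.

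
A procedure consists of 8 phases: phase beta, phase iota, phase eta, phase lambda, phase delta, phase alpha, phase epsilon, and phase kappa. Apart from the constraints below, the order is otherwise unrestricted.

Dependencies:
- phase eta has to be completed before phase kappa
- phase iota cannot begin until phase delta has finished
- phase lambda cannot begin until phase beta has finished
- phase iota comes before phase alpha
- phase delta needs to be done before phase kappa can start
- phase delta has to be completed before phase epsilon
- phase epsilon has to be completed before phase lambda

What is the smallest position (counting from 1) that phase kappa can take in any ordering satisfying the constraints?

3

The phases that are forced before phase kappa, directly or transitively, are phase eta, phase delta. That's 2 phases.
With 2 mandatory predecessors, the earliest phase kappa can sit is position 2+1 = 3, and placing just those 2 first achieves it.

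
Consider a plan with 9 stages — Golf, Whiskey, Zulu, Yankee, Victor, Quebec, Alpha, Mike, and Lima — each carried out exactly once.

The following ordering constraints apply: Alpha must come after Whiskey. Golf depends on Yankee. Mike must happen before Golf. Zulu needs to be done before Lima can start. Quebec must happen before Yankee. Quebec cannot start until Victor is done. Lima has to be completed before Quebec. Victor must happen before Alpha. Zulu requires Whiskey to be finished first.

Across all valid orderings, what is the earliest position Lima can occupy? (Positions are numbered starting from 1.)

3

Every stage that must precede Lima has to come before it. Tracing all chains that end at Lima, those stages are: Whiskey, Zulu — 2 in total.
So at minimum 2 stages come before Lima, putting Lima no earlier than position 3. That position is achievable by scheduling exactly those predecessors first.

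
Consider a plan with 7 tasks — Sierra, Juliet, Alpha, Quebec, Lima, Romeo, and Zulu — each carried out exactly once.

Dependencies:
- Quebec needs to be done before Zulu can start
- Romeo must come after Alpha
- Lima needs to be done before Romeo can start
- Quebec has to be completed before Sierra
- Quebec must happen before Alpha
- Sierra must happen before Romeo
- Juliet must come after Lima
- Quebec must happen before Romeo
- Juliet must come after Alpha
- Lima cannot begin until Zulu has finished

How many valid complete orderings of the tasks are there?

Only Quebec has no prerequisites, so it must go first.
Enumerating by repeatedly choosing an available task (one whose prerequisites are all placed) gives 27 distinct complete orderings.

27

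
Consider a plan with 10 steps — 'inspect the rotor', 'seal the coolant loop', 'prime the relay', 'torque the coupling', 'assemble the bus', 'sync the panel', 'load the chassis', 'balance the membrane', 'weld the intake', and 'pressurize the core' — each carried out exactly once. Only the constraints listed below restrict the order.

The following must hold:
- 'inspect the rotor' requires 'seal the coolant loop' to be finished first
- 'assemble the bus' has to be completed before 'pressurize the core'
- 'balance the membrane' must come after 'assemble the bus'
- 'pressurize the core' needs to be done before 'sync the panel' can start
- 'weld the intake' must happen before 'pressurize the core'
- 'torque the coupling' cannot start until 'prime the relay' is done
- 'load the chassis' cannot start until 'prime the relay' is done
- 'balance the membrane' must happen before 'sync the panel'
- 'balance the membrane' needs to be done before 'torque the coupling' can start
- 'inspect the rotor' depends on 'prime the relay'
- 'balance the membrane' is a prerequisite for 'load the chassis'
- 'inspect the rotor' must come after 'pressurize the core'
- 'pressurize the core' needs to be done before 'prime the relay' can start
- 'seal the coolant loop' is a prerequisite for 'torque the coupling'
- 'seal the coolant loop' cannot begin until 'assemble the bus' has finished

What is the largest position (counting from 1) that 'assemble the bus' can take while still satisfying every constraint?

2

Every step that must follow 'assemble the bus' has to come after it. Tracing all chains starting from 'assemble the bus', those steps are: 'inspect the rotor', 'seal the coolant loop', 'prime the relay', 'torque the coupling', 'sync the panel', 'load the chassis', 'balance the membrane', 'pressurize the core' — 8 in total.
With 8 mandatory successors out of 10 steps total, the latest slot for 'assemble the bus' is 10−8 = 2, and it's reachable by doing all non-successors before 'assemble the bus'.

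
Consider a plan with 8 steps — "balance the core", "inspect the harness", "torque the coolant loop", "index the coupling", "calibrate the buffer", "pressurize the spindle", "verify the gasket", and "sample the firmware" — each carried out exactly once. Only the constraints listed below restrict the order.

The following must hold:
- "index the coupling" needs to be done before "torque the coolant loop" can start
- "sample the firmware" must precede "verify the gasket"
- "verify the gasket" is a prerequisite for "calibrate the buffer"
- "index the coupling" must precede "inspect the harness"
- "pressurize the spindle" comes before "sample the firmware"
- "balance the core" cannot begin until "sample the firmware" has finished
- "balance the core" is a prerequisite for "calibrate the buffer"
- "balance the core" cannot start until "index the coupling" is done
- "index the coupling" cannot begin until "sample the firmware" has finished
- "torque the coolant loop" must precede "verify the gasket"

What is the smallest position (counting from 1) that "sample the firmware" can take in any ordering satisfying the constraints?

The only step forced before "sample the firmware" (directly or transitively) is "pressurize the spindle".
So at minimum 1 step comes before "sample the firmware", putting "sample the firmware" no earlier than position 2. That position is achievable by scheduling exactly that predecessor first.

2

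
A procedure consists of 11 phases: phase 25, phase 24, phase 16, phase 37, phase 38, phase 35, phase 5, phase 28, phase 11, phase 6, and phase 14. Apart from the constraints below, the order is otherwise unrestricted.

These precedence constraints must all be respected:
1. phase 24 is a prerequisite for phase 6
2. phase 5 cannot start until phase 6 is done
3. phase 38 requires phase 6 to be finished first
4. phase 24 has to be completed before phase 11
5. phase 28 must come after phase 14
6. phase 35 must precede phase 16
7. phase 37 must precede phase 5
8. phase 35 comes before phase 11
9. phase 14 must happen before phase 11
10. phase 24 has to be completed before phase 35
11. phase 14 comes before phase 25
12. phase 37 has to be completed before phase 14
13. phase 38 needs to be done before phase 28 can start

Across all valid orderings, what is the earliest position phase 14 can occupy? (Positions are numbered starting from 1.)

The only phase forced before phase 14 (directly or transitively) is phase 37.
So at minimum 1 phase comes before phase 14, putting phase 14 no earlier than position 2. That position is achievable by scheduling exactly that predecessor first.

2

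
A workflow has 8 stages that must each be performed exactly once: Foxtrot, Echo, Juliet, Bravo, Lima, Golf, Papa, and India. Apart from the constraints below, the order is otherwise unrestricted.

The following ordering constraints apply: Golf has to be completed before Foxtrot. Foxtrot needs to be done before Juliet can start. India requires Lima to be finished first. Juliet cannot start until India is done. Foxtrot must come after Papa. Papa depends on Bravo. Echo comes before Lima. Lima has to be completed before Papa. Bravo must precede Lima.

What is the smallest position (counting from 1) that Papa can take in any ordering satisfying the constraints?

4

Every stage that must precede Papa has to come before it. Tracing all chains that end at Papa, those stages are: Echo, Bravo, Lima — 3 in total.
With 3 mandatory predecessors, the earliest Papa can sit is position 3+1 = 4, and placing just those 3 first achieves it.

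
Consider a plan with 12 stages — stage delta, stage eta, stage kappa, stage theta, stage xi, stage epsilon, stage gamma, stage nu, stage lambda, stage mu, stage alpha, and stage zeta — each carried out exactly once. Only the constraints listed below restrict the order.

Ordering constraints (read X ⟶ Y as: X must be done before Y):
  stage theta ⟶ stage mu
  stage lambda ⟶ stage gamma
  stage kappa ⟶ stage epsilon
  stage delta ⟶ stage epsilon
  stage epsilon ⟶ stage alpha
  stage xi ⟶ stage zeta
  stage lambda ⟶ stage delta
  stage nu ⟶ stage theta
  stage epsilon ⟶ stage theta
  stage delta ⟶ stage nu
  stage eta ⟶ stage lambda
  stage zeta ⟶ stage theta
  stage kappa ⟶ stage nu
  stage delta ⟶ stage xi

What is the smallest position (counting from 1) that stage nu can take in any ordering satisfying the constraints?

5

Every stage that must precede stage nu has to come before it. Tracing all chains that end at stage nu, those stages are: stage delta, stage eta, stage kappa, stage lambda — 4 in total.
With 4 mandatory predecessors, the earliest stage nu can sit is position 4+1 = 5, and placing just those 4 first achieves it.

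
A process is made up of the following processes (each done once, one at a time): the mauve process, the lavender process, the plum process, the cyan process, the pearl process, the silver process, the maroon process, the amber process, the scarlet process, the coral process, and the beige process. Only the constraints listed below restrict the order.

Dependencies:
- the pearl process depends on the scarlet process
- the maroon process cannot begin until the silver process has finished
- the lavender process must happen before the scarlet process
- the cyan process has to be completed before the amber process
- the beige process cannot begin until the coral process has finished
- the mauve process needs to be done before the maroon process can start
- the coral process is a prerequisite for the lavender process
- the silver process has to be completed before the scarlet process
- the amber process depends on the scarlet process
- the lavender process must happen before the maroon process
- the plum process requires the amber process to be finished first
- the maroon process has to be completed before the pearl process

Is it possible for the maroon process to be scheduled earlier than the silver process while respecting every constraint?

Following the silver process → the maroon process, the silver process must precede the maroon process in every valid ordering.
So no valid ordering can have the maroon process before the silver process.

No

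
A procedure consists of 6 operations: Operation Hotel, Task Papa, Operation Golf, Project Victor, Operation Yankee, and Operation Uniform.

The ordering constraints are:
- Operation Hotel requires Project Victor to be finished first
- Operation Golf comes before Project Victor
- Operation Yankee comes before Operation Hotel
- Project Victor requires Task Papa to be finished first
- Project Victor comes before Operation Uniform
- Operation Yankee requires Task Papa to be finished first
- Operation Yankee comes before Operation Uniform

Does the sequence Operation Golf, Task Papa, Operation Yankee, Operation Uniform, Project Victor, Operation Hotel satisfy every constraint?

No

Here Project Victor comes after Operation Uniform.
That contradicts the constraint that Project Victor must precede Operation Uniform.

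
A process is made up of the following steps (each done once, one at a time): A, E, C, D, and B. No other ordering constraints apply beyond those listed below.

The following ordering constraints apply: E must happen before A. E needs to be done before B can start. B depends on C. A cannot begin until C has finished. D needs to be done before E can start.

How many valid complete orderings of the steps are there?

The steps with no prerequisites are C, D; any of them can be placed first.
Counting all ways to extend the partial order to a total order gives 6.

6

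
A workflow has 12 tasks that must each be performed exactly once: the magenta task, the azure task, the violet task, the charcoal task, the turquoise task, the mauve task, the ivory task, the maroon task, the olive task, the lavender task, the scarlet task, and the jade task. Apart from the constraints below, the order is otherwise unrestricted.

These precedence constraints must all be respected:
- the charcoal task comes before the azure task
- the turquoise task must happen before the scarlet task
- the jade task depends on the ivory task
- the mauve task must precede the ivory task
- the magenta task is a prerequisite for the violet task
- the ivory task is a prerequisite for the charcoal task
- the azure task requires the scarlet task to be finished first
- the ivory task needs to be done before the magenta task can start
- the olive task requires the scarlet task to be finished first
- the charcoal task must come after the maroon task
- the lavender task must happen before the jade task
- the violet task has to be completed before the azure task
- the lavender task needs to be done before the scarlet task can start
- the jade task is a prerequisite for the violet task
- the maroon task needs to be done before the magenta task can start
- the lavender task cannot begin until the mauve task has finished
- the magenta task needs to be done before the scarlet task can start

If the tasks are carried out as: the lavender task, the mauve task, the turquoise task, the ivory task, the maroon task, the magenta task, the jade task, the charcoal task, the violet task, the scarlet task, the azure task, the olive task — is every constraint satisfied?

In the proposed order, the lavender task appears before the mauve task.
That contradicts the constraint that the mauve task must precede the lavender task.

No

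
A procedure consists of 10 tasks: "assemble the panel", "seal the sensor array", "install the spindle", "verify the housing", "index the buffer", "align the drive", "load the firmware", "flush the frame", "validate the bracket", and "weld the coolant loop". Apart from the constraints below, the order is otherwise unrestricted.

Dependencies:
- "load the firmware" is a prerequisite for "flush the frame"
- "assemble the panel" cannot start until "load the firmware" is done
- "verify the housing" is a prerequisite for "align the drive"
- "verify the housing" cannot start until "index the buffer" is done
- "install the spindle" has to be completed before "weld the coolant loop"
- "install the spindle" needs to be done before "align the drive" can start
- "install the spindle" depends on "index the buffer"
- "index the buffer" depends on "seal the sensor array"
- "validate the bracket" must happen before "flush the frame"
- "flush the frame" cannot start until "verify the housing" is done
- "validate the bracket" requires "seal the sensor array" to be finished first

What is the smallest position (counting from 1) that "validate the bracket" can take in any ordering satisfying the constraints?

2

Working backwards through the constraints from "validate the bracket", its only required predecessor is "seal the sensor array".
So at minimum 1 task comes before "validate the bracket", putting "validate the bracket" no earlier than position 2. That position is achievable by scheduling exactly that predecessor first.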